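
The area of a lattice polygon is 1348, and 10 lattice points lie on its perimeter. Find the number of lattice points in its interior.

Pick's theorem A = I + B/2 − 1 rearranges to I = A − B/2 + 1 = 1348 − 10/2 + 1 = 1344.

1344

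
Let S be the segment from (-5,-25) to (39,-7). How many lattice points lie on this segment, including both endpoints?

3

The number of lattice points on a segment between lattice points is gcd(|Δx|,|Δy|) + 1 = gcd(44,18) + 1 = 2 + 1 = 3.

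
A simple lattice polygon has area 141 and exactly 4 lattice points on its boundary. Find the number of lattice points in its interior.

Pick's theorem A = I + B/2 − 1 rearranges to I = A − B/2 + 1 = 141 − 4/2 + 1 = 140.

140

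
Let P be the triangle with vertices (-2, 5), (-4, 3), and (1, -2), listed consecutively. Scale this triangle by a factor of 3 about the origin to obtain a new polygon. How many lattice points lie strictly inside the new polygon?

The shoelace formula gives twice the area as |[(-2)·3 − (-4)·5] + [(-4)·(-2) − 1·3] + [1·5 − (-2)·(-2)]| = 20, so the area is 10.
The number of boundary lattice points is Σ gcd(|Δx|,|Δy|) = gcd(2,2) + gcd(5,5) + gcd(3,7) = 2+5+1 = 8.
Scaling by 3 multiplies the area by 3² = 9 (so the new area is 90) and multiplies the boundary lattice-point count by 3, giving 24.
By Pick's theorem, the interior count of the dilated polygon is 90 − 24/2 + 1 = 79.

79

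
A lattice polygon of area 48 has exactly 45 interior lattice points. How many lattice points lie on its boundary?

8

Pick's theorem gives A = I + B/2 − 1, so B = 2(A − I + 1) = 2(48 − 45 + 1) = 8.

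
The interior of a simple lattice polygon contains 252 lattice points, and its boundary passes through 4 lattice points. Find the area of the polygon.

Pick's theorem states A = I + B/2 − 1, so A = 252 + 4/2 − 1 = 253.

253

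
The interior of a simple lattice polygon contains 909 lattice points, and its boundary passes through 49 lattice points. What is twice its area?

Pick's theorem states A = I + B/2 − 1, so A = 909 + 49/2 − 1 = 1865/2.
Hence 2A = 1865.

1865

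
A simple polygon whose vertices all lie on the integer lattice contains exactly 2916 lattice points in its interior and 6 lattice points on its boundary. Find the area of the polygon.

Pick's theorem states A = I + B/2 − 1, so A = 2916 + 6/2 − 1 = 2918.

2918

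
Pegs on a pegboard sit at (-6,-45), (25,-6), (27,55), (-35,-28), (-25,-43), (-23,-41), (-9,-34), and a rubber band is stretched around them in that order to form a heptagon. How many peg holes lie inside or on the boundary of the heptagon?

The shoelace formula gives twice the area as |((-6)·(-6) − 25·(-45)) + (25·55 − 27·(-6)) + (27·(-28) − (-35)·55) + ((-35)·(-43) − (-25)·(-28)) + ((-25)·(-41) − (-23)·(-43)) + ((-23)·(-34) − (-9)·(-41)) + ((-9)·(-45) − (-6)·(-34))| = 5322, so the area is 2661.
The number of boundary lattice points is Σ gcd(|Δx|,|Δy|) = gcd(31,39) + gcd(2,61) + gcd(62,83) + gcd(10,15) + gcd(2,2) + gcd(14,7) + gcd(3,11) = 1+1+1+5+2+7+1 = 18.
Pick's theorem gives I = A − B/2 + 1 = 2661 − 18/2 + 1 = 2653, so the closed region contains I + B = 2653 + 18 = 2671 lattice points.

2671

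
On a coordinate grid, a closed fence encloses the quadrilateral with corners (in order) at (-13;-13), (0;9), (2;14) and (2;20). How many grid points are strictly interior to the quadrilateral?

51

By the shoelace formula, twice the signed area is |[(-13)·9 − 0·(-13)] + [0·14 − 2·9] + [2·20 − 2·14] + [2·(-13) − (-13)·20]| = 111, so the area is 55.5.
Along each edge there are gcd(|Δx|,|Δy|)+1 lattice points, so counting each shared vertex once the boundary has gcd(13,22) + gcd(2,5) + gcd(0,6) + gcd(15,33) = 1+1+6+3 = 11.
By Pick's theorem A = I + B/2 − 1, so I = 55.5 − 11/2 + 1 = 51.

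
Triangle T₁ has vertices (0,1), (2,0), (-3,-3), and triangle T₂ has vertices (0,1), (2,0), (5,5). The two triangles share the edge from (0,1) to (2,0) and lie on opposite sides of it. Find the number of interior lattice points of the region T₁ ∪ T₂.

11

The union is the simple quadrilateral with vertices (0,1), (-3,-3), (2,0), (5,5) in order.
By the shoelace formula, twice the signed area is |[0·(-3) − (-3)·1] + [(-3)·0 − 2·(-3)] + [2·5 − 5·0] + [5·1 − 0·5]| = 24, so the area is 12.
Summing gcd(|Δx|,|Δy|) over the edges gives the boundary count: gcd(3,4) + gcd(5,3) + gcd(3,5) + gcd(5,4) = 1+1+1+1 = 4.
By Pick's theorem I = A − B/2 + 1 = 12 − 4/2 + 1 = 11.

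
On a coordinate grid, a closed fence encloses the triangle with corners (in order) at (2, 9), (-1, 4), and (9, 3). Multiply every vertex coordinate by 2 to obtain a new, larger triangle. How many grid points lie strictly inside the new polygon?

The shoelace formula gives twice the area as |[2·4 − (-1)·9] + [(-1)·3 − 9·4] + [9·9 − 2·3]| = 53, so the area is 53/2.
Summing gcd(|Δx|,|Δy|) over the edges gives the boundary count: gcd(3,5) + gcd(10,1) + gcd(7,6) = 1+1+1 = 3.
Scaling by 2 multiplies the area by 2² = 4 (so the new area is 106) and multiplies the boundary lattice-point count by 2, giving 6.
By Pick's theorem, the interior count of the dilated polygon is 106 − 6/2 + 1 = 104.

104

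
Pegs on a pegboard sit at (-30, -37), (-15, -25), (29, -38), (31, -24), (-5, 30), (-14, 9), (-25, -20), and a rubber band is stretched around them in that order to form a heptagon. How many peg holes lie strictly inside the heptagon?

1980

By the shoelace formula, twice the signed area is |((-30)·(-25) − (-15)·(-37)) + ((-15)·(-38) − 29·(-25)) + (29·(-24) − 31·(-38)) + (31·30 − (-5)·(-24)) + ((-5)·9 − (-14)·30) + ((-14)·(-20) − (-25)·9) + ((-25)·(-37) − (-30)·(-20))| = 3987, so the area is 1993.5.
Along each edge there are gcd(|Δx|,|Δy|)+1 lattice points, so counting each shared vertex once the boundary has gcd(15,12) + gcd(44,13) + gcd(2,14) + gcd(36,54) + gcd(9,21) + gcd(11,29) + gcd(5,17) = 3+1+2+18+3+1+1 = 29.
Pick's theorem gives I = A − B/2 + 1 = 1993.5 − 29/2 + 1 = 1980.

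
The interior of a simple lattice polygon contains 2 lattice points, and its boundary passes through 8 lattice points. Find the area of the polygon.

By Pick's theorem, A = I + B/2 − 1 = 2 + 8/2 − 1 = 5.

5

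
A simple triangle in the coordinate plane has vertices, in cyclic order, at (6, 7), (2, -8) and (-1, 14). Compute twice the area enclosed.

By the shoelace formula, twice the signed area is |[6·(-8) − 2·7] + [2·14 − (-1)·(-8)] + [(-1)·7 − 6·14]| = 133, so the area is 133/2.

133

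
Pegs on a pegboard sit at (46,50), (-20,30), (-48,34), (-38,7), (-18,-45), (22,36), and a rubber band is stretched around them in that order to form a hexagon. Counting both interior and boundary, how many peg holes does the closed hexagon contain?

2867

By the shoelace formula, twice the signed area is |(46·30 − (-20)·50) + ((-20)·34 − (-48)·30) + ((-48)·7 − (-38)·34) + ((-38)·(-45) − (-18)·7) + ((-18)·36 − 22·(-45)) + (22·50 − 46·36)| = 5718, so the area is 2859.
The number of boundary lattice points is Σ gcd(|Δx|,|Δy|) = gcd(66,20) + gcd(28,4) + gcd(10,27) + gcd(20,52) + gcd(40,81) + gcd(24,14) = 2+4+1+4+1+2 = 14.
Pick's theorem gives I = A − B/2 + 1 = 2859 − 14/2 + 1 = 2853, so the closed region contains I + B = 2853 + 14 = 2867 lattice points.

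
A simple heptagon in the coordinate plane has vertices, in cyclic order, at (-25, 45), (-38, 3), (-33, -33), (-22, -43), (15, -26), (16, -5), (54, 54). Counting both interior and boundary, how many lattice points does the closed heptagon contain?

Using the shoelace formula, 2A = |((-25)·3 − (-38)·45) + ((-38)·(-33) − (-33)·3) + ((-33)·(-43) − (-22)·(-33)) + ((-22)·(-26) − 15·(-43)) + (15·(-5) − 16·(-26)) + (16·54 − 54·(-5)) + (54·45 − (-25)·54)| = 10153, so the area is 10153/2.
The number of boundary lattice points is Σ gcd(|Δx|,|Δy|) = gcd(13,42) + gcd(5,36) + gcd(11,10) + gcd(37,17) + gcd(1,21) + gcd(38,59) + gcd(79,9) = 1+1+1+1+1+1+1 = 7.
Pick's theorem gives I = A − B/2 + 1 = 10153/2 − 7/2 + 1 = 5074, so the closed region contains I + B = 5074 + 7 = 5081 lattice points.

5081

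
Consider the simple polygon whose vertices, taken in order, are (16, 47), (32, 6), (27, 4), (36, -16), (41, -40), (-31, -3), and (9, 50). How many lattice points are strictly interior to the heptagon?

3030

Using the shoelace formula, 2A = |[16·6 − 32·47] + [32·4 − 27·6] + [27·(-16) − 36·4] + [36·(-40) − 41·(-16)] + [41·(-3) − (-31)·(-40)] + [(-31)·50 − 9·(-3)] + [9·47 − 16·50]| = 6065, so the area is 3032.5.
Along each edge there are gcd(|Δx|,|Δy|)+1 lattice points, so counting each shared vertex once the boundary has gcd(16,41) + gcd(5,2) + gcd(9,20) + gcd(5,24) + gcd(72,37) + gcd(40,53) + gcd(7,3) = 1+1+1+1+1+1+1 = 7.
By Pick's theorem A = I + B/2 − 1, so I = 3032.5 − 7/2 + 1 = 3030.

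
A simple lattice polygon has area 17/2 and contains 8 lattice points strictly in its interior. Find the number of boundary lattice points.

Pick's theorem gives A = I + B/2 − 1, so B = 2(A − I + 1) = 2(17/2 − 8 + 1) = 3.

3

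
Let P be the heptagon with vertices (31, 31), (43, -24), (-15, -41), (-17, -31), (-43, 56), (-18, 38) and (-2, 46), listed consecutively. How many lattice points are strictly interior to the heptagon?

Using the shoelace formula, 2A = |(31·(-24) − 43·31) + (43·(-41) − (-15)·(-24)) + ((-15)·(-31) − (-17)·(-41)) + ((-17)·56 − (-43)·(-31)) + ((-43)·38 − (-18)·56) + ((-18)·46 − (-2)·38) + ((-2)·31 − 31·46)| = 9583, so the area is 9583/2.
Along each edge there are gcd(|Δx|,|Δy|)+1 lattice points, so counting each shared vertex once the boundary has gcd(12,55) + gcd(58,17) + gcd(2,10) + gcd(26,87) + gcd(25,18) + gcd(16,8) + gcd(33,15) = 1+1+2+1+1+8+3 = 17.
By Pick's theorem A = I + B/2 − 1, so I = 9583/2 − 17/2 + 1 = 4784.

4784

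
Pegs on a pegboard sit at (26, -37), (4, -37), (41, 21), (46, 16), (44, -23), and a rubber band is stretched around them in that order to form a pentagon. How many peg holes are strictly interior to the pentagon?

1143

By the shoelace formula, twice the signed area is |(26·(-37) − 4·(-37)) + (4·21 − 41·(-37)) + (41·16 − 46·21) + (46·(-23) − 44·16) + (44·(-37) − 26·(-23))| = 2315, so the area is 1157.5.
Summing gcd(|Δx|,|Δy|) over the edges gives the boundary count: gcd(22,0) + gcd(37,58) + gcd(5,5) + gcd(2,39) + gcd(18,14) = 22+1+5+1+2 = 31.
By Pick's theorem A = I + B/2 − 1, so I = 1157.5 − 31/2 + 1 = 1143.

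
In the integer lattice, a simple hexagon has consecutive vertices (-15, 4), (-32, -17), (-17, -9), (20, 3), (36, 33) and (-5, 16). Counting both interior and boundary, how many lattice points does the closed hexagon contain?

The shoelace formula gives twice the area as |((-15)·(-17) − (-32)·4) + ((-32)·(-9) − (-17)·(-17)) + ((-17)·3 − 20·(-9)) + (20·33 − 36·3) + (36·16 − (-5)·33) + ((-5)·4 − (-15)·16)| = 2024, so the area is 1012.
The number of boundary lattice points is Σ gcd(|Δx|,|Δy|) = gcd(17,21) + gcd(15,8) + gcd(37,12) + gcd(16,30) + gcd(41,17) + gcd(10,12) = 1+1+1+2+1+2 = 8.
Pick's theorem gives I = A − B/2 + 1 = 1012 − 8/2 + 1 = 1009, so the closed region contains I + B = 1009 + 8 = 1017 lattice points.

1017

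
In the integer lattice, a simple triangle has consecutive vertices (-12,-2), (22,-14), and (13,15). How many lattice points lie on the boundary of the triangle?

4

Along each edge there are gcd(|Δx|,|Δy|)+1 lattice points, so counting each shared vertex once the boundary has gcd(34,12) + gcd(9,29) + gcd(25,17) = 2+1+1 = 4.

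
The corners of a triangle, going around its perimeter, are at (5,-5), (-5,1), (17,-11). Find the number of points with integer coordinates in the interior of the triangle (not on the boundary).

By the shoelace formula, twice the signed area is |[5·1 − (-5)·(-5)] + [(-5)·(-11) − 17·1] + [17·(-5) − 5·(-11)]| = 12, so the area is 6.
Along each edge there are gcd(|Δx|,|Δy|)+1 lattice points, so counting each shared vertex once the boundary has gcd(10,6) + gcd(22,12) + gcd(12,6) = 2+2+6 = 10.
Pick's theorem gives I = A − B/2 + 1 = 6 − 10/2 + 1 = 2.

2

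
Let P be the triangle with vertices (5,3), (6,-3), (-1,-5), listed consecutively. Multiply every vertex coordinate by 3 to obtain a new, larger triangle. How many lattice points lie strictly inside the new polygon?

Using the shoelace formula, 2A = |[5·(-3) − 6·3] + [6·(-5) − (-1)·(-3)] + [(-1)·3 − 5·(-5)]| = 44, so the area is 22.
Summing gcd(|Δx|,|Δy|) over the edges gives the boundary count: gcd(1,6) + gcd(7,2) + gcd(6,8) = 1+1+2 = 4.
Scaling by 3 multiplies the area by 3² = 9 (so the new area is 198) and multiplies the boundary lattice-point count by 3, giving 12.
By Pick's theorem, the interior count of the dilated polygon is 198 − 12/2 + 1 = 193.

193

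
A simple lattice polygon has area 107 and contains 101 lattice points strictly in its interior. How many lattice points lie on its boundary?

Pick's theorem gives A = I + B/2 − 1, so B = 2(A − I + 1) = 2(107 − 101 + 1) = 14.

14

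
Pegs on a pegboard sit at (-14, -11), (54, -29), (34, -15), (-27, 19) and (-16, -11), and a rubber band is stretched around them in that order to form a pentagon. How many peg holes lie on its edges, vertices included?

Summing gcd(|Δx|,|Δy|) over the edges gives the boundary count: gcd(68,18) + gcd(20,14) + gcd(61,34) + gcd(11,30) + gcd(2,0) = 2+2+1+1+2 = 8.

8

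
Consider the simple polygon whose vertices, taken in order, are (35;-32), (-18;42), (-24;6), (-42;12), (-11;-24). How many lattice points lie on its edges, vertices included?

Along each edge there are gcd(|Δx|,|Δy|)+1 lattice points, so counting each shared vertex once the boundary has gcd(53,74) + gcd(6,36) + gcd(18,6) + gcd(31,36) + gcd(46,8) = 1+6+6+1+2 = 16.

16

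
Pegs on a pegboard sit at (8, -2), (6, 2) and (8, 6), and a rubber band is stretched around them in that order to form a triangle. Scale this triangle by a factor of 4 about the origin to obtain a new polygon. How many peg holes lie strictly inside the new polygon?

105

Using the shoelace formula, 2A = |(8·2 − 6·(-2)) + (6·6 − 8·2) + (8·(-2) − 8·6)| = 16, so the area is 8.
The number of boundary lattice points is Σ gcd(|Δx|,|Δy|) = gcd(2,4) + gcd(2,4) + gcd(0,8) = 2+2+8 = 12.
Scaling by 4 multiplies the area by 4² = 16 (so the new area is 128) and multiplies the boundary lattice-point count by 4, giving 48.
By Pick's theorem, the interior count of the dilated polygon is 128 − 48/2 + 1 = 105.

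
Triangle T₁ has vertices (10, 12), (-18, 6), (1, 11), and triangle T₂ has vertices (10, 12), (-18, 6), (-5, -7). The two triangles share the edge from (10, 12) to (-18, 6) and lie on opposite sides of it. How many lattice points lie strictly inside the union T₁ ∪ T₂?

227

The union is the simple quadrilateral with vertices (10, 12), (1, 11), (-18, 6), (-5, -7) in order.
By the shoelace formula, twice the signed area is |[10·11 − 1·12] + [1·6 − (-18)·11] + [(-18)·(-7) − (-5)·6] + [(-5)·12 − 10·(-7)]| = 468, so the area is 234.
Along each edge there are gcd(|Δx|,|Δy|)+1 lattice points, so counting each shared vertex once the boundary has gcd(9,1) + gcd(19,5) + gcd(13,13) + gcd(15,19) = 1+1+13+1 = 16.
By Pick's theorem I = A − B/2 + 1 = 234 − 16/2 + 1 = 227.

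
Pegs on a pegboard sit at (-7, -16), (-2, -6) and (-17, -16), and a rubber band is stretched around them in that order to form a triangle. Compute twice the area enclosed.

100

The shoelace formula gives twice the area as |((-7)·(-6) − (-2)·(-16)) + ((-2)·(-16) − (-17)·(-6)) + ((-17)·(-16) − (-7)·(-16))| = 100, so the area is 50.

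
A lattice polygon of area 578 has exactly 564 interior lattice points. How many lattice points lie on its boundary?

30

Pick's theorem gives A = I + B/2 − 1, so B = 2(A − I + 1) = 2(578 − 564 + 1) = 30.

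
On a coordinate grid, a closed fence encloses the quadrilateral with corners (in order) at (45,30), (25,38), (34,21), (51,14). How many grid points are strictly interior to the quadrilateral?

246

By the shoelace formula, twice the signed area is |[45·38 − 25·30] + [25·21 − 34·38] + [34·14 − 51·21] + [51·30 − 45·14]| = 498, so the area is 249.
Summing gcd(|Δx|,|Δy|) over the edges gives the boundary count: gcd(20,8) + gcd(9,17) + gcd(17,7) + gcd(6,16) = 4+1+1+2 = 8.
By Pick's theorem A = I + B/2 − 1, so I = 249 − 8/2 + 1 = 246.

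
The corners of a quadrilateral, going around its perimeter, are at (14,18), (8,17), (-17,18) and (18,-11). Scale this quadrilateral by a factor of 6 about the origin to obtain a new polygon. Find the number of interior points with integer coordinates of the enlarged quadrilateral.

By the shoelace formula, twice the signed area is |(14·17 − 8·18) + (8·18 − (-17)·17) + ((-17)·(-11) − 18·18) + (18·18 − 14·(-11))| = 868, so the area is 434.
Along each edge there are gcd(|Δx|,|Δy|)+1 lattice points, so counting each shared vertex once the boundary has gcd(6,1) + gcd(25,1) + gcd(35,29) + gcd(4,29) = 1+1+1+1 = 4.
Scaling by 6 multiplies the area by 6² = 36 (so the new area is 15624) and multiplies the boundary lattice-point count by 6, giving 24.
By Pick's theorem, the interior count of the dilated polygon is 15624 − 24/2 + 1 = 15613.

15613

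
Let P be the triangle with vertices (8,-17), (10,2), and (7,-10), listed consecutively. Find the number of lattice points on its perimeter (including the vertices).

The number of boundary lattice points is Σ gcd(|Δx|,|Δy|) = gcd(2,19) + gcd(3,12) + gcd(1,7) = 1+3+1 = 5.

5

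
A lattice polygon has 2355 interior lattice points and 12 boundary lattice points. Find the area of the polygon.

2360

By Pick's theorem, A = I + B/2 − 1 = 2355 + 12/2 − 1 = 2360.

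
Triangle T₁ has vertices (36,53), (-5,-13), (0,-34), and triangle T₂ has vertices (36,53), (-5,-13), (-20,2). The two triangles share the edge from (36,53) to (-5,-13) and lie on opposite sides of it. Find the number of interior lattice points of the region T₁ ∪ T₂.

1389

The union is the simple quadrilateral with vertices (36,53), (0,-34), (-5,-13), (-20,2) in order.
Using the shoelace formula, 2A = |(36·(-34) − 0·53) + (0·(-13) − (-5)·(-34)) + ((-5)·2 − (-20)·(-13)) + ((-20)·53 − 36·2)| = 2796, so the area is 1398.
The number of boundary lattice points is Σ gcd(|Δx|,|Δy|) = gcd(36,87) + gcd(5,21) + gcd(15,15) + gcd(56,51) = 3+1+15+1 = 20.
By Pick's theorem I = A − B/2 + 1 = 1398 − 20/2 + 1 = 1389.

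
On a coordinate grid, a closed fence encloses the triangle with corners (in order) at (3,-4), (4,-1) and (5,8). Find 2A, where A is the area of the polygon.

The shoelace formula gives twice the area as |(3·(-1) − 4·(-4)) + (4·8 − 5·(-1)) + (5·(-4) − 3·8)| = 6, so the area is 3.

6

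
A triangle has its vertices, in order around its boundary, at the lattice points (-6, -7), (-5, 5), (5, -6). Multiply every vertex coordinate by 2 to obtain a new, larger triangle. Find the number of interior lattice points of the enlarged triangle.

260

The shoelace formula gives twice the area as |((-6)·5 − (-5)·(-7)) + ((-5)·(-6) − 5·5) + (5·(-7) − (-6)·(-6))| = 131, so the area is 131/2.
Along each edge there are gcd(|Δx|,|Δy|)+1 lattice points, so counting each shared vertex once the boundary has gcd(1,12) + gcd(10,11) + gcd(11,1) = 1+1+1 = 3.
Scaling by 2 multiplies the area by 2² = 4 (so the new area is 262) and multiplies the boundary lattice-point count by 2, giving 6.
By Pick's theorem, the interior count of the dilated polygon is 262 − 6/2 + 1 = 260.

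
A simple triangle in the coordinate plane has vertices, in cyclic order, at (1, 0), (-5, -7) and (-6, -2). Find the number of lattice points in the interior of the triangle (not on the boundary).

18

By the shoelace formula, twice the signed area is |[1·(-7) − (-5)·0] + [(-5)·(-2) − (-6)·(-7)] + [(-6)·0 − 1·(-2)]| = 37, so the area is 18.5.
The number of boundary lattice points is Σ gcd(|Δx|,|Δy|) = gcd(6,7) + gcd(1,5) + gcd(7,2) = 1+1+1 = 3.
Pick's theorem gives I = A − B/2 + 1 = 18.5 − 3/2 + 1 = 18.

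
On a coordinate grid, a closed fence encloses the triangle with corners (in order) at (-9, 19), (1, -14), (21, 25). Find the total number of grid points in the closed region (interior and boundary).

530

The shoelace formula gives twice the area as |[(-9)·(-14) − 1·19] + [1·25 − 21·(-14)] + [21·19 − (-9)·25]| = 1050, so the area is 525.
Summing gcd(|Δx|,|Δy|) over the edges gives the boundary count: gcd(10,33) + gcd(20,39) + gcd(30,6) = 1+1+6 = 8.
Pick's theorem gives I = A − B/2 + 1 = 525 − 8/2 + 1 = 522, so the closed region contains I + B = 522 + 8 = 530 lattice points.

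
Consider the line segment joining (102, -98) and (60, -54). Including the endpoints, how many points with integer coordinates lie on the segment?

3

The number of lattice points on a segment between lattice points is gcd(|Δx|,|Δy|) + 1 = gcd(42,44) + 1 = 2 + 1 = 3.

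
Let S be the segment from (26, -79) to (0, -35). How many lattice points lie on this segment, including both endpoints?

3

The number of lattice points on a segment between lattice points is gcd(|Δx|,|Δy|) + 1 = gcd(26,44) + 1 = 2 + 1 = 3.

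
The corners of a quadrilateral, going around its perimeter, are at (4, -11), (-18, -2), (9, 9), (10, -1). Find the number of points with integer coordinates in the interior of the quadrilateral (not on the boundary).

276

By the shoelace formula, twice the signed area is |[4·(-2) − (-18)·(-11)] + [(-18)·9 − 9·(-2)] + [9·(-1) − 10·9] + [10·(-11) − 4·(-1)]| = 555, so the area is 555/2.
Summing gcd(|Δx|,|Δy|) over the edges gives the boundary count: gcd(22,9) + gcd(27,11) + gcd(1,10) + gcd(6,10) = 1+1+1+2 = 5.
By Pick's theorem A = I + B/2 − 1, so I = 555/2 − 5/2 + 1 = 276.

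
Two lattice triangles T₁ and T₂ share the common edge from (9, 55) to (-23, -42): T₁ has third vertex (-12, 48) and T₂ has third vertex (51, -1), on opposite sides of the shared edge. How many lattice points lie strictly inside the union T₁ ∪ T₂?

3829

The union is the simple quadrilateral with vertices (9, 55), (-12, 48), (-23, -42), (51, -1) in order.
By the shoelace formula, twice the signed area is |[9·48 − (-12)·55] + [(-12)·(-42) − (-23)·48] + [(-23)·(-1) − 51·(-42)] + [51·55 − 9·(-1)]| = 7679, so the area is 3839.5.
Summing gcd(|Δx|,|Δy|) over the edges gives the boundary count: gcd(21,7) + gcd(11,90) + gcd(74,41) + gcd(42,56) = 7+1+1+14 = 23.
By Pick's theorem I = A − B/2 + 1 = 3839.5 − 23/2 + 1 = 3829.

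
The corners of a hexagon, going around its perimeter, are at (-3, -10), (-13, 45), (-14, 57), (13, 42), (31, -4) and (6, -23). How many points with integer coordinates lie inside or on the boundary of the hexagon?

1946

Using the shoelace formula, 2A = |((-3)·45 − (-13)·(-10)) + ((-13)·57 − (-14)·45) + ((-14)·42 − 13·57) + (13·(-4) − 31·42) + (31·(-23) − 6·(-4)) + (6·(-10) − (-3)·(-23))| = 3877, so the area is 1938.5.
Along each edge there are gcd(|Δx|,|Δy|)+1 lattice points, so counting each shared vertex once the boundary has gcd(10,55) + gcd(1,12) + gcd(27,15) + gcd(18,46) + gcd(25,19) + gcd(9,13) = 5+1+3+2+1+1 = 13.
Pick's theorem gives I = A − B/2 + 1 = 1938.5 − 13/2 + 1 = 1933, so the closed region contains I + B = 1933 + 13 = 1946 lattice points.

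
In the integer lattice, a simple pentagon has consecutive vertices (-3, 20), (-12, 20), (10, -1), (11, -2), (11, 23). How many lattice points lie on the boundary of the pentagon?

Along each edge there are gcd(|Δx|,|Δy|)+1 lattice points, so counting each shared vertex once the boundary has gcd(9,0) + gcd(22,21) + gcd(1,1) + gcd(0,25) + gcd(14,3) = 9+1+1+25+1 = 37.

37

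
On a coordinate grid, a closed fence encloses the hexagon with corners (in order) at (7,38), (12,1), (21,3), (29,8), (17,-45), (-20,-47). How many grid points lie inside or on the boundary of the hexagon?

1966

Using the shoelace formula, 2A = |[7·1 − 12·38] + [12·3 − 21·1] + [21·8 − 29·3] + [29·(-45) − 17·8] + [17·(-47) − (-20)·(-45)] + [(-20)·38 − 7·(-47)]| = 3924, so the area is 1962.
The number of boundary lattice points is Σ gcd(|Δx|,|Δy|) = gcd(5,37) + gcd(9,2) + gcd(8,5) + gcd(12,53) + gcd(37,2) + gcd(27,85) = 1+1+1+1+1+1 = 6.
Pick's theorem gives I = A − B/2 + 1 = 1962 − 6/2 + 1 = 1960, so the closed region contains I + B = 1960 + 6 = 1966 lattice points.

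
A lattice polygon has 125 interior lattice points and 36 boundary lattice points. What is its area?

By Pick's theorem, A = I + B/2 − 1 = 125 + 36/2 − 1 = 142.

142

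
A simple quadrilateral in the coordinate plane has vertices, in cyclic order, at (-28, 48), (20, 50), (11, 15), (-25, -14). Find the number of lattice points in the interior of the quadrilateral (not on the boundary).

1989

By the shoelace formula, twice the signed area is |[(-28)·50 − 20·48] + [20·15 − 11·50] + [11·(-14) − (-25)·15] + [(-25)·48 − (-28)·(-14)]| = 3981, so the area is 1990.5.
Summing gcd(|Δx|,|Δy|) over the edges gives the boundary count: gcd(48,2) + gcd(9,35) + gcd(36,29) + gcd(3,62) = 2+1+1+1 = 5.
By Pick's theorem A = I + B/2 − 1, so I = 1990.5 − 5/2 + 1 = 1989.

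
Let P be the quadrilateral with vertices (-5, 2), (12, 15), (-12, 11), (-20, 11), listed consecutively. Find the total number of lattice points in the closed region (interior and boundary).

167

The shoelace formula gives twice the area as |[(-5)·15 − 12·2] + [12·11 − (-12)·15] + [(-12)·11 − (-20)·11] + [(-20)·2 − (-5)·11]| = 316, so the area is 158.
Along each edge there are gcd(|Δx|,|Δy|)+1 lattice points, so counting each shared vertex once the boundary has gcd(17,13) + gcd(24,4) + gcd(8,0) + gcd(15,9) = 1+4+8+3 = 16.
Pick's theorem gives I = A − B/2 + 1 = 158 − 16/2 + 1 = 151, so the closed region contains I + B = 151 + 16 = 167 lattice points.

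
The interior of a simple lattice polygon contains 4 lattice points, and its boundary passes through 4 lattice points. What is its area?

Pick's theorem states A = I + B/2 − 1, so A = 4 + 4/2 − 1 = 5.

5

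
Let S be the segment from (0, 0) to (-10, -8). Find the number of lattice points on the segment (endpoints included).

3

The number of lattice points on a segment between lattice points is gcd(|Δx|,|Δy|) + 1 = gcd(10,8) + 1 = 2 + 1 = 3.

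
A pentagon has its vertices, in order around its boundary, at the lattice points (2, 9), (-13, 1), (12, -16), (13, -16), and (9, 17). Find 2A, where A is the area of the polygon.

743

By the shoelace formula, twice the signed area is |(2·1 − (-13)·9) + ((-13)·(-16) − 12·1) + (12·(-16) − 13·(-16)) + (13·17 − 9·(-16)) + (9·9 − 2·17)| = 743, so the area is 743/2.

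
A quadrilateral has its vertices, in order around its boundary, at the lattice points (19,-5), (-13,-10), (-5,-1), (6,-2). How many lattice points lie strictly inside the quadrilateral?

133

Using the shoelace formula, 2A = |[19·(-10) − (-13)·(-5)] + [(-13)·(-1) − (-5)·(-10)] + [(-5)·(-2) − 6·(-1)] + [6·(-5) − 19·(-2)]| = 268, so the area is 134.
Summing gcd(|Δx|,|Δy|) over the edges gives the boundary count: gcd(32,5) + gcd(8,9) + gcd(11,1) + gcd(13,3) = 1+1+1+1 = 4.
Pick's theorem gives I = A − B/2 + 1 = 134 − 4/2 + 1 = 133.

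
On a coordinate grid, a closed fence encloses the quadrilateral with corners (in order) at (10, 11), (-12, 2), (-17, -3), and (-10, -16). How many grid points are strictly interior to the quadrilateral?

254

The shoelace formula gives twice the area as |[10·2 − (-12)·11] + [(-12)·(-3) − (-17)·2] + [(-17)·(-16) − (-10)·(-3)] + [(-10)·11 − 10·(-16)]| = 514, so the area is 257.
Summing gcd(|Δx|,|Δy|) over the edges gives the boundary count: gcd(22,9) + gcd(5,5) + gcd(7,13) + gcd(20,27) = 1+5+1+1 = 8.
By Pick's theorem A = I + B/2 − 1, so I = 257 − 8/2 + 1 = 254.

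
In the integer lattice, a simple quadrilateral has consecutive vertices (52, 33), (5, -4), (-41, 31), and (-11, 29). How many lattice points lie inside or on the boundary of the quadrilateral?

The shoelace formula gives twice the area as |(52·(-4) − 5·33) + (5·31 − (-41)·(-4)) + ((-41)·29 − (-11)·31) + ((-11)·33 − 52·29)| = 3101, so the area is 1550.5.
Along each edge there are gcd(|Δx|,|Δy|)+1 lattice points, so counting each shared vertex once the boundary has gcd(47,37) + gcd(46,35) + gcd(30,2) + gcd(63,4) = 1+1+2+1 = 5.
Pick's theorem gives I = A − B/2 + 1 = 1550.5 − 5/2 + 1 = 1549, so the closed region contains I + B = 1549 + 5 = 1554 lattice points.

1554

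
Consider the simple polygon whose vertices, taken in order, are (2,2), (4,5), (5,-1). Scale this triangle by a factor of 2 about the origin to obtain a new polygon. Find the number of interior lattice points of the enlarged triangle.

The shoelace formula gives twice the area as |[2·5 − 4·2] + [4·(-1) − 5·5] + [5·2 − 2·(-1)]| = 15, so the area is 15/2.
Along each edge there are gcd(|Δx|,|Δy|)+1 lattice points, so counting each shared vertex once the boundary has gcd(2,3) + gcd(1,6) + gcd(3,3) = 1+1+3 = 5.
Scaling by 2 multiplies the area by 2² = 4 (so the new area is 30) and multiplies the boundary lattice-point count by 2, giving 10.
By Pick's theorem, the interior count of the dilated polygon is 30 − 10/2 + 1 = 26.

26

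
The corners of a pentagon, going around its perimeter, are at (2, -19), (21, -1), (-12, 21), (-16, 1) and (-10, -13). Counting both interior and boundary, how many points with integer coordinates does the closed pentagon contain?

Using the shoelace formula, 2A = |(2·(-1) − 21·(-19)) + (21·21 − (-12)·(-1)) + ((-12)·1 − (-16)·21) + ((-16)·(-13) − (-10)·1) + ((-10)·(-19) − 2·(-13))| = 1584, so the area is 792.
Along each edge there are gcd(|Δx|,|Δy|)+1 lattice points, so counting each shared vertex once the boundary has gcd(19,18) + gcd(33,22) + gcd(4,20) + gcd(6,14) + gcd(12,6) = 1+11+4+2+6 = 24.
Pick's theorem gives I = A − B/2 + 1 = 792 − 24/2 + 1 = 781, so the closed region contains I + B = 781 + 24 = 805 lattice points.

805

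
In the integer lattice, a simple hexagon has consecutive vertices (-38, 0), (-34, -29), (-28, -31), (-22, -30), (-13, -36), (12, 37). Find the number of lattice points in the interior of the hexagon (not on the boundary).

1627

The shoelace formula gives twice the area as |((-38)·(-29) − (-34)·0) + ((-34)·(-31) − (-28)·(-29)) + ((-28)·(-30) − (-22)·(-31)) + ((-22)·(-36) − (-13)·(-30)) + ((-13)·37 − 12·(-36)) + (12·0 − (-38)·37)| = 3261, so the area is 1630.5.
The number of boundary lattice points is Σ gcd(|Δx|,|Δy|) = gcd(4,29) + gcd(6,2) + gcd(6,1) + gcd(9,6) + gcd(25,73) + gcd(50,37) = 1+2+1+3+1+1 = 9.
Pick's theorem gives I = A − B/2 + 1 = 1630.5 − 9/2 + 1 = 1627.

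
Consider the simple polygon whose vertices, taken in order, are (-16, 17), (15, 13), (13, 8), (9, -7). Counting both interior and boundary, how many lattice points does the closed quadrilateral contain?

The shoelace formula gives twice the area as |[(-16)·13 − 15·17] + [15·8 − 13·13] + [13·(-7) − 9·8] + [9·17 − (-16)·(-7)]| = 634, so the area is 317.
Along each edge there are gcd(|Δx|,|Δy|)+1 lattice points, so counting each shared vertex once the boundary has gcd(31,4) + gcd(2,5) + gcd(4,15) + gcd(25,24) = 1+1+1+1 = 4.
Pick's theorem gives I = A − B/2 + 1 = 317 − 4/2 + 1 = 316, so the closed region contains I + B = 316 + 4 = 320 lattice points.

320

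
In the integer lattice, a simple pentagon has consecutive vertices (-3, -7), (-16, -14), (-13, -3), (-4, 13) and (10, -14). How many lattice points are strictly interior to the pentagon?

284

Using the shoelace formula, 2A = |[(-3)·(-14) − (-16)·(-7)] + [(-16)·(-3) − (-13)·(-14)] + [(-13)·13 − (-4)·(-3)] + [(-4)·(-14) − 10·13] + [10·(-7) − (-3)·(-14)]| = 571, so the area is 571/2.
Summing gcd(|Δx|,|Δy|) over the edges gives the boundary count: gcd(13,7) + gcd(3,11) + gcd(9,16) + gcd(14,27) + gcd(13,7) = 1+1+1+1+1 = 5.
Pick's theorem gives I = A − B/2 + 1 = 571/2 − 5/2 + 1 = 284.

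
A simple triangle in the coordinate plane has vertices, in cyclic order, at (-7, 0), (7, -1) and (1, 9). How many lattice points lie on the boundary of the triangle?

4

Along each edge there are gcd(|Δx|,|Δy|)+1 lattice points, so counting each shared vertex once the boundary has gcd(14,1) + gcd(6,10) + gcd(8,9) = 1+2+1 = 4.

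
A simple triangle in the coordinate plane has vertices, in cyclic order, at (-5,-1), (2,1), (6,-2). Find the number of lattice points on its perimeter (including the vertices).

3

The number of boundary lattice points is Σ gcd(|Δx|,|Δy|) = gcd(7,2) + gcd(4,3) + gcd(11,1) = 1+1+1 = 3.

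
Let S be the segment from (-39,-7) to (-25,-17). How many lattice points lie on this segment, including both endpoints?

3

The number of lattice points on a segment between lattice points is gcd(|Δx|,|Δy|) + 1 = gcd(14,10) + 1 = 2 + 1 = 3.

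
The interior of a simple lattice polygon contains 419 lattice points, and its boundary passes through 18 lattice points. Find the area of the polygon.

Pick's theorem states A = I + B/2 − 1, so A = 419 + 18/2 − 1 = 427.

427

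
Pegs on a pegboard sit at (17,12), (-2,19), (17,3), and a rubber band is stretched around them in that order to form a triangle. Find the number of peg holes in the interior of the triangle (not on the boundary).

Using the shoelace formula, 2A = |[17·19 − (-2)·12] + [(-2)·3 − 17·19] + [17·12 − 17·3]| = 171, so the area is 85.5.
Summing gcd(|Δx|,|Δy|) over the edges gives the boundary count: gcd(19,7) + gcd(19,16) + gcd(0,9) = 1+1+9 = 11.
Pick's theorem gives I = A − B/2 + 1 = 85.5 − 11/2 + 1 = 81.

81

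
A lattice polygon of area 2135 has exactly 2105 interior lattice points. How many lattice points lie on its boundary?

62

Pick's theorem gives A = I + B/2 − 1, so B = 2(A − I + 1) = 2(2135 − 2105 + 1) = 62.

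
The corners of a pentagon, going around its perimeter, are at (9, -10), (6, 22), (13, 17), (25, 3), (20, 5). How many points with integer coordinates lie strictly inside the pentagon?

244

Using the shoelace formula, 2A = |(9·22 − 6·(-10)) + (6·17 − 13·22) + (13·3 − 25·17) + (25·5 − 20·3) + (20·(-10) − 9·5)| = 492, so the area is 246.
Summing gcd(|Δx|,|Δy|) over the edges gives the boundary count: gcd(3,32) + gcd(7,5) + gcd(12,14) + gcd(5,2) + gcd(11,15) = 1+1+2+1+1 = 6.
Pick's theorem gives I = A − B/2 + 1 = 246 − 6/2 + 1 = 244.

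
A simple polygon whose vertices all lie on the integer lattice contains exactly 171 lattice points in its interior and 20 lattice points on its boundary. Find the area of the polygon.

180

By Pick's theorem, A = I + B/2 − 1 = 171 + 20/2 − 1 = 180.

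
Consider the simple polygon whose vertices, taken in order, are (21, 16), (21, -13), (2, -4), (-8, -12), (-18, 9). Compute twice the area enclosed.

Using the shoelace formula, 2A = |[21·(-13) − 21·16] + [21·(-4) − 2·(-13)] + [2·(-12) − (-8)·(-4)] + [(-8)·9 − (-18)·(-12)] + [(-18)·16 − 21·9]| = 1488, so the area is 744.

1488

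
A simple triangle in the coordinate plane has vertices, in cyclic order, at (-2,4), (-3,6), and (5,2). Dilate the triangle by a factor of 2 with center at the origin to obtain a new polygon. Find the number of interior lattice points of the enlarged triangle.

The shoelace formula gives twice the area as |((-2)·6 − (-3)·4) + ((-3)·2 − 5·6) + (5·4 − (-2)·2)| = 12, so the area is 6.
Along each edge there are gcd(|Δx|,|Δy|)+1 lattice points, so counting each shared vertex once the boundary has gcd(1,2) + gcd(8,4) + gcd(7,2) = 1+4+1 = 6.
Scaling by 2 multiplies the area by 2² = 4 (so the new area is 24) and multiplies the boundary lattice-point count by 2, giving 12.
By Pick's theorem, the interior count of the dilated polygon is 24 − 12/2 + 1 = 19.

19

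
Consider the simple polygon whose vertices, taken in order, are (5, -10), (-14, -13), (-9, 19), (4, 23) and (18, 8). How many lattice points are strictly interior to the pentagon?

By the shoelace formula, twice the signed area is |(5·(-13) − (-14)·(-10)) + ((-14)·19 − (-9)·(-13)) + ((-9)·23 − 4·19) + (4·8 − 18·23) + (18·(-10) − 5·8)| = 1473, so the area is 736.5.
Along each edge there are gcd(|Δx|,|Δy|)+1 lattice points, so counting each shared vertex once the boundary has gcd(19,3) + gcd(5,32) + gcd(13,4) + gcd(14,15) + gcd(13,18) = 1+1+1+1+1 = 5.
Pick's theorem gives I = A − B/2 + 1 = 736.5 − 5/2 + 1 = 735.

735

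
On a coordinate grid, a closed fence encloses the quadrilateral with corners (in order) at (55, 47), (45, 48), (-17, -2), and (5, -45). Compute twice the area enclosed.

Using the shoelace formula, 2A = |[55·48 − 45·47] + [45·(-2) − (-17)·48] + [(-17)·(-45) − 5·(-2)] + [5·47 − 55·(-45)]| = 4736, so the area is 2368.

4736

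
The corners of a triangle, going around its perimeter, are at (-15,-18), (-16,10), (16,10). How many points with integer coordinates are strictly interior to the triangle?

432

By the shoelace formula, twice the signed area is |((-15)·10 − (-16)·(-18)) + ((-16)·10 − 16·10) + (16·(-18) − (-15)·10)| = 896, so the area is 448.
Summing gcd(|Δx|,|Δy|) over the edges gives the boundary count: gcd(1,28) + gcd(32,0) + gcd(31,28) = 1+32+1 = 34.
By Pick's theorem A = I + B/2 − 1, so I = 448 − 34/2 + 1 = 432.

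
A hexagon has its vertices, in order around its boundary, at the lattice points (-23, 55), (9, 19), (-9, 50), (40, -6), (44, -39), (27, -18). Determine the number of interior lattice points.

Using the shoelace formula, 2A = |((-23)·19 − 9·55) + (9·50 − (-9)·19) + ((-9)·(-6) − 40·50) + (40·(-39) − 44·(-6)) + (44·(-18) − 27·(-39)) + (27·55 − (-23)·(-18))| = 2221, so the area is 2221/2.
Summing gcd(|Δx|,|Δy|) over the edges gives the boundary count: gcd(32,36) + gcd(18,31) + gcd(49,56) + gcd(4,33) + gcd(17,21) + gcd(50,73) = 4+1+7+1+1+1 = 15.
Pick's theorem gives I = A − B/2 + 1 = 2221/2 − 15/2 + 1 = 1104.

1104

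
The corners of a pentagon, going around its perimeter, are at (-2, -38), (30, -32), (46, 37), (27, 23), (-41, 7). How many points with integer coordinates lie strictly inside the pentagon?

3270

Using the shoelace formula, 2A = |((-2)·(-32) − 30·(-38)) + (30·37 − 46·(-32)) + (46·23 − 27·37) + (27·7 − (-41)·23) + ((-41)·(-38) − (-2)·7)| = 6549, so the area is 6549/2.
Summing gcd(|Δx|,|Δy|) over the edges gives the boundary count: gcd(32,6) + gcd(16,69) + gcd(19,14) + gcd(68,16) + gcd(39,45) = 2+1+1+4+3 = 11.
Pick's theorem gives I = A − B/2 + 1 = 6549/2 − 11/2 + 1 = 3270.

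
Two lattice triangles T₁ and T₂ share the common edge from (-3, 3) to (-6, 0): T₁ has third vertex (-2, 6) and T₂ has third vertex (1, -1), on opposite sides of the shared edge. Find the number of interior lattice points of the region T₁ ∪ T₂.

The union is the simple quadrilateral with vertices (-3, 3), (-2, 6), (-6, 0), (1, -1) in order.
The shoelace formula gives twice the area as |((-3)·6 − (-2)·3) + ((-2)·0 − (-6)·6) + ((-6)·(-1) − 1·0) + (1·3 − (-3)·(-1))| = 30, so the area is 15.
Along each edge there are gcd(|Δx|,|Δy|)+1 lattice points, so counting each shared vertex once the boundary has gcd(1,3) + gcd(4,6) + gcd(7,1) + gcd(4,4) = 1+2+1+4 = 8.
By Pick's theorem I = A − B/2 + 1 = 15 − 8/2 + 1 = 12.

12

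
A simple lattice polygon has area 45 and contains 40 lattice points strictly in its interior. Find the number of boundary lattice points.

12

Pick's theorem gives A = I + B/2 − 1, so B = 2(A − I + 1) = 2(45 − 40 + 1) = 12.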